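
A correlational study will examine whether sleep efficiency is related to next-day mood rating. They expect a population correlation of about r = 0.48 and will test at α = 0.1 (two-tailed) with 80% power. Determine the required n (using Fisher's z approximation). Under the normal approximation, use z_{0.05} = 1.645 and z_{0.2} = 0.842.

n = 26

Fisher's z: C = ½·ln((1+r)/(1−r)) = ½·ln(2.8462) = 0.5230.
n = ((z_{α/2} + z_β)/C)² + 3.
(1.645 + 0.842) / 0.5230 = 2.487 / 0.5230 = 4.755.
n = 4.755² + 3 = 22.61 + 3 = 25.6.
Round up.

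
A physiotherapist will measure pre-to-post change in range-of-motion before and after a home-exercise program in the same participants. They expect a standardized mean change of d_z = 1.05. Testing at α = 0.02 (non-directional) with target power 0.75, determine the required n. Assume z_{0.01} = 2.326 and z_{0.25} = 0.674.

n = 9 pairs

For a paired (one-sample on differences) test: n = ((z_{α/2} + z_β) / d)².
z_{α/2} + z_β = 2.326 + 0.674 = 3.000.
n = (3.000 / 1.05)² = 2.857² = 8.16.
Round up.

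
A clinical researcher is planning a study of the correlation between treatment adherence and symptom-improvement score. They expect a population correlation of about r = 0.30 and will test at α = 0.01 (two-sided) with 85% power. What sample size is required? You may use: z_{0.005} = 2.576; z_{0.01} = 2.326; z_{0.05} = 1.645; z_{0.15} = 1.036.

Fisher's z: C = ½·ln((1+r)/(1−r)) = ½·ln(1.8571) = 0.3095.
n = ((z_{α/2} + z_β)/C)² + 3.
(2.576 + 1.036) / 0.3095 = 3.612 / 0.3095 = 11.670.
n = 11.670² + 3 = 136.20 + 3 = 139.2.
Round up.

n = 140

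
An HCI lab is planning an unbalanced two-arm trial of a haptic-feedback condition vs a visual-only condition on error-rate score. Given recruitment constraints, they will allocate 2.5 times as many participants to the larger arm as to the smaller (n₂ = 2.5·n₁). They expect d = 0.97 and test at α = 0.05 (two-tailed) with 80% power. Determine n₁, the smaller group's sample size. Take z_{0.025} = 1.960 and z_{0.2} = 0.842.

With allocation ratio k = n₂/n₁ = 2.5, Var(x̄₁−x̄₂) = σ²(1/n₁ + 1/(k·n₁)) = σ²·(k+1)/(k·n₁).
So n₁ = (1 + 1/k)·((z_{α/2} + z_β)/d)² = 1.400 × (2.802/0.97)².
n₁ = 1.400 × 8.34 = 11.7.
Round up: n₁ = 12, giving n₂ = 2.5 × 12 = 30.

n₁ = 12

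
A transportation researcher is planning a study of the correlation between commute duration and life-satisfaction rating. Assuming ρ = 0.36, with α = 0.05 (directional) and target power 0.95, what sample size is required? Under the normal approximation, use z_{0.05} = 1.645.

Fisher's z: C = ½·ln((1+r)/(1−r)) = ½·ln(2.1250) = 0.3769.
n = ((z_{α} + z_β)/C)² + 3.
(1.645 + 1.645) / 0.3769 = 3.290 / 0.3769 = 8.729.
n = 8.729² + 3 = 76.20 + 3 = 79.2.
Round up.

n = 80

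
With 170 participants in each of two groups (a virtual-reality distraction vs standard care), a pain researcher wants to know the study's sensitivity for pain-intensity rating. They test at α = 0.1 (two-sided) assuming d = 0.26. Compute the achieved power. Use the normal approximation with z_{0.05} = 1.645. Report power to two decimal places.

power ≈ 0.77

For two equal groups, power = Φ(d·√(n/2) − z_{α/2}).
d·√(n/2) = 0.26 × √(170/2) = 0.26 × 9.220 = 2.397.
z_β = 2.397 − 1.645 = 0.752.
Power = Φ(0.752) = 0.774.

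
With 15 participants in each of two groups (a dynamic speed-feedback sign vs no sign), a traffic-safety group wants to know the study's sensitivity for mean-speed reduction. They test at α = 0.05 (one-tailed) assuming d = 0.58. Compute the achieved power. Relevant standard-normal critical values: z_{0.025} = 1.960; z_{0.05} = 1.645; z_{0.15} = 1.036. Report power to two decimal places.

For two equal groups, power = Φ(d·√(n/2) − z_{α}).
d·√(n/2) = 0.58 × √(15/2) = 0.58 × 2.739 = 1.588.
z_β = 1.588 − 1.645 = -0.057.
Power = Φ(-0.057) = 0.477.

power ≈ 0.48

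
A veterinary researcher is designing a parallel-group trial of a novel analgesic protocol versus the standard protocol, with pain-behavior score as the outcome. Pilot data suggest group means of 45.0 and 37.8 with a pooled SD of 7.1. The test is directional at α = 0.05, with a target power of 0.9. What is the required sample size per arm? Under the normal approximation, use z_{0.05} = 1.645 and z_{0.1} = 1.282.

n = 17 per group

Cohen's d = |M₁ − M₂| / SD_pooled = |45.0 − 37.8| / 7.1 = 7.2 / 7.1 = 1.014.
For two independent groups with equal n: n = 2·((z_{α} + z_β) / d)².
z_{α} + z_β = 1.645 + 1.282 = 2.927.
n = 2 × (2.927 / 1.014)² = 2 × 2.887² = 2 × 8.33 = 16.7.
Round up to the next whole participant.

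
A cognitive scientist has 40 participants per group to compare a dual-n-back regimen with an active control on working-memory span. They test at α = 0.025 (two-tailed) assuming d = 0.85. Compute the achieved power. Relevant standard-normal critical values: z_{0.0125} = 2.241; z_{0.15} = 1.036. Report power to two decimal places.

power ≈ 0.94

For two equal groups, power = Φ(d·√(n/2) − z_{α/2}).
d·√(n/2) = 0.85 × √(40/2) = 0.85 × 4.472 = 3.801.
z_β = 3.801 − 2.241 = 1.560.
Power = Φ(1.560) = 0.941.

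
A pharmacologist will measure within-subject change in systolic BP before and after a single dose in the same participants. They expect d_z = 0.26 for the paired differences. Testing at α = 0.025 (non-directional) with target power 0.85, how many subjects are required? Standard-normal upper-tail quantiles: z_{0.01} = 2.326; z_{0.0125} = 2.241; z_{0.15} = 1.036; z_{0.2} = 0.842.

n = 159 pairs

For a paired (one-sample on differences) test: n = ((z_{α/2} + z_β) / d)².
z_{α/2} + z_β = 2.241 + 1.036 = 3.277.
n = (3.277 / 0.26)² = 12.604² = 158.86.
Round up.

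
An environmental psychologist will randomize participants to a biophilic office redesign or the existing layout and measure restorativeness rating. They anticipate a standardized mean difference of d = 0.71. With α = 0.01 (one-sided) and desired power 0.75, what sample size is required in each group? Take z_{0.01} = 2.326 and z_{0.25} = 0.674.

For two independent groups with equal n: n = 2·((z_{α} + z_β) / d)².
z_{α} + z_β = 2.326 + 0.674 = 3.000.
n = 2 × (3.000 / 0.71)² = 2 × 4.225² = 2 × 17.85 = 35.7.
Round up to the next whole participant.

n = 36 per group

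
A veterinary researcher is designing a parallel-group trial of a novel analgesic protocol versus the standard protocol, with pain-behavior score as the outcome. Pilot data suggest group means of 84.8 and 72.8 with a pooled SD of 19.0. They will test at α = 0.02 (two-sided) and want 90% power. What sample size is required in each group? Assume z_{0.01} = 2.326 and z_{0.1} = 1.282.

Cohen's d = |M₁ − M₂| / SD_pooled = |84.8 − 72.8| / 19.0 = 12.0 / 19.0 = 0.632.
For two independent groups with equal n: n = 2·((z_{α/2} + z_β) / d)².
z_{α/2} + z_β = 2.326 + 1.282 = 3.608.
n = 2 × (3.608 / 0.632)² = 2 × 5.709² = 2 × 32.59 = 65.2.
Round up to the next whole participant.

n = 66 per group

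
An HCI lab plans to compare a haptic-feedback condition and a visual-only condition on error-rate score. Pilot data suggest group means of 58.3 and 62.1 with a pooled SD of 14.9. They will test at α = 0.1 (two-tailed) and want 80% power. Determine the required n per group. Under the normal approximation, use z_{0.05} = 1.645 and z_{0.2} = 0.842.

Cohen's d = |M₁ − M₂| / SD_pooled = |58.3 − 62.1| / 14.9 = 3.8 / 14.9 = 0.255.
For two independent groups with equal n: n = 2·((z_{α/2} + z_β) / d)².
z_{α/2} + z_β = 1.645 + 0.842 = 2.487.
n = 2 × (2.487 / 0.255)² = 2 × 9.753² = 2 × 95.12 = 190.2.
Round up to the next whole participant.

n = 191 per group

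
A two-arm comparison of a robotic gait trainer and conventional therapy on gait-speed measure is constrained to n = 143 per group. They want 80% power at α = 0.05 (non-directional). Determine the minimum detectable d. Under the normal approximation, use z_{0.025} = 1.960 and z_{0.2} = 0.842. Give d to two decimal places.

d_min ≈ 0.33

For two independent groups of n = 143 each: d_min = (z_{α/2} + z_β)·√(2/n).
z-sum = 1.960 + 0.842 = 2.802.
d_min = 2.802 × √(2/143) = 2.802 × 0.1183 = 0.331.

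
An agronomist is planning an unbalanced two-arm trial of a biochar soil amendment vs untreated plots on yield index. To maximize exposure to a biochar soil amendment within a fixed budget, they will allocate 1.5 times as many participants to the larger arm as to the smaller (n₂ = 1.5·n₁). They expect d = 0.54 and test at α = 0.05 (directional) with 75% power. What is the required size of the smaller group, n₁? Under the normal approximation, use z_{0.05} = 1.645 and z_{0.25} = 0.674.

n₁ = 31

With allocation ratio k = n₂/n₁ = 1.5, Var(x̄₁−x̄₂) = σ²(1/n₁ + 1/(k·n₁)) = σ²·(k+1)/(k·n₁).
So n₁ = (1 + 1/k)·((z_{α} + z_β)/d)² = 1.667 × (2.319/0.54)².
n₁ = 1.667 × 18.44 = 30.7.
Round up: n₁ = 31, giving n₂ = ⌈1.5 × 31⌉ = ⌈46.5⌉ = 47.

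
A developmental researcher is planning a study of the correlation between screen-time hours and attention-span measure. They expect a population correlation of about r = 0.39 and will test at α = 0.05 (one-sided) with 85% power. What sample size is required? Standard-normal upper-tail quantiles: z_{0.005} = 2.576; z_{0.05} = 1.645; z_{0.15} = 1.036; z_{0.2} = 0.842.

n = 46

Fisher's z: C = ½·ln((1+r)/(1−r)) = ½·ln(2.2787) = 0.4118.
n = ((z_{α} + z_β)/C)² + 3.
(1.645 + 1.036) / 0.4118 = 2.681 / 0.4118 = 6.510.
n = 6.510² + 3 = 42.39 + 3 = 45.4.
Round up.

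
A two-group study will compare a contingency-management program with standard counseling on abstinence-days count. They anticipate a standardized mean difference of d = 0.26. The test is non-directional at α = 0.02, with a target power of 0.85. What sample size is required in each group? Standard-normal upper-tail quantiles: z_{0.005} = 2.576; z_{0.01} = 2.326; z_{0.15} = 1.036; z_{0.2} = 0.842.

n = 335 per group

For two independent groups with equal n: n = 2·((z_{α/2} + z_β) / d)².
z_{α/2} + z_β = 2.326 + 1.036 = 3.362.
n = 2 × (3.362 / 0.26)² = 2 × 12.931² = 2 × 167.20 = 334.4.
Round up to the next whole participant.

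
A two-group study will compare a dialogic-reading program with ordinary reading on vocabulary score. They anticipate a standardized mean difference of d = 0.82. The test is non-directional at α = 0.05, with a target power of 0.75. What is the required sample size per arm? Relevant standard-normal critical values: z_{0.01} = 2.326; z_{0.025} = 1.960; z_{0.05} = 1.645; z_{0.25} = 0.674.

n = 21 per group

For two independent groups with equal n: n = 2·((z_{α/2} + z_β) / d)².
z_{α/2} + z_β = 1.960 + 0.674 = 2.634.
n = 2 × (2.634 / 0.82)² = 2 × 3.212² = 2 × 10.32 = 20.6.
Round up to the next whole participant.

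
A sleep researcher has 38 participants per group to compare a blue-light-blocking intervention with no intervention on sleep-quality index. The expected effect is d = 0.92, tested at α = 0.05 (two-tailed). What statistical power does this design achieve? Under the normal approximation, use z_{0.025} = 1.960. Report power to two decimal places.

power ≈ 0.98

For two equal groups, power = Φ(d·√(n/2) − z_{α/2}).
d·√(n/2) = 0.92 × √(38/2) = 0.92 × 4.359 = 4.010.
z_β = 4.010 − 1.960 = 2.050.
Power = Φ(2.050) = 0.980.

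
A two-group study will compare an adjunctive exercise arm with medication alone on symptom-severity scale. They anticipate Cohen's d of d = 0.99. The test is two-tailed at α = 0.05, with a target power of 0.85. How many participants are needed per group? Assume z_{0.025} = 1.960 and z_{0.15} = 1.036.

For two independent groups with equal n: n = 2·((z_{α/2} + z_β) / d)².
z_{α/2} + z_β = 1.960 + 1.036 = 2.996.
n = 2 × (2.996 / 0.99)² = 2 × 3.026² = 2 × 9.16 = 18.3.
Round up to the next whole participant.

n = 19 per group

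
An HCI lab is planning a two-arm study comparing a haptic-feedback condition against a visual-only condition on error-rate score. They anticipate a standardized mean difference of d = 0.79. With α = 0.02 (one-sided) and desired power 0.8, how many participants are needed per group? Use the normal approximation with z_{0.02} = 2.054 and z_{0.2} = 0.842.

n = 27 per group

For two independent groups with equal n: n = 2·((z_{α} + z_β) / d)².
z_{α} + z_β = 2.054 + 0.842 = 2.896.
n = 2 × (2.896 / 0.79)² = 2 × 3.666² = 2 × 13.44 = 26.9.
Round up to the next whole participant.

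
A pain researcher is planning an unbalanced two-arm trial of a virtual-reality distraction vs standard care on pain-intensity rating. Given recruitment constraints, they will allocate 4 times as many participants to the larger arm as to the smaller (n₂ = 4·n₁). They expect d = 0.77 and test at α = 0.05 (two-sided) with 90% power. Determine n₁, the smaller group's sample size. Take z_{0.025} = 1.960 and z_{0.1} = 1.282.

n₁ = 23

With allocation ratio k = n₂/n₁ = 4, Var(x̄₁−x̄₂) = σ²(1/n₁ + 1/(k·n₁)) = σ²·(k+1)/(k·n₁).
So n₁ = (1 + 1/k)·((z_{α/2} + z_β)/d)² = 1.250 × (3.242/0.77)².
n₁ = 1.250 × 17.73 = 22.2.
Round up: n₁ = 23, giving n₂ = 4 × 23 = 92.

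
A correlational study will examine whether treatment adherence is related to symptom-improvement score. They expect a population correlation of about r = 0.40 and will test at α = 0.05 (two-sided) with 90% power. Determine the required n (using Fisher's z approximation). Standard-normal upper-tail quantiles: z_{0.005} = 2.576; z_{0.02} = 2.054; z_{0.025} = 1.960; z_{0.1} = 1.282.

Fisher's z: C = ½·ln((1+r)/(1−r)) = ½·ln(2.3333) = 0.4236.
n = ((z_{α/2} + z_β)/C)² + 3.
(1.960 + 1.282) / 0.4236 = 3.242 / 0.4236 = 7.653.
n = 7.653² + 3 = 58.58 + 3 = 61.6.
Round up.

n = 62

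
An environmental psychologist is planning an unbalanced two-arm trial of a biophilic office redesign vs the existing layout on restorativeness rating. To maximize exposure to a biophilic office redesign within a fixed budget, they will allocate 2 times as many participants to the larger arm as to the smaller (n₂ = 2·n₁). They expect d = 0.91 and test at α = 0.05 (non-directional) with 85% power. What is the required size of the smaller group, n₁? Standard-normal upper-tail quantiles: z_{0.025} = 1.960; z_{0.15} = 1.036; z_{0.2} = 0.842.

n₁ = 17

With allocation ratio k = n₂/n₁ = 2, Var(x̄₁−x̄₂) = σ²(1/n₁ + 1/(k·n₁)) = σ²·(k+1)/(k·n₁).
So n₁ = (1 + 1/k)·((z_{α/2} + z_β)/d)² = 1.500 × (2.996/0.91)².
n₁ = 1.500 × 10.84 = 16.3.
Round up: n₁ = 17, giving n₂ = 2 × 17 = 34.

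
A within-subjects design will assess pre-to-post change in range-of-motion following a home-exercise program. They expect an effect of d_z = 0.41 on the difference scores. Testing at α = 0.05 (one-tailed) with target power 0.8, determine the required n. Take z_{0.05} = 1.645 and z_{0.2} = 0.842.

n = 37 pairs

For a paired (one-sample on differences) test: n = ((z_{α} + z_β) / d)².
z_{α} + z_β = 1.645 + 0.842 = 2.487.
n = (2.487 / 0.41)² = 6.066² = 36.79.
Round up.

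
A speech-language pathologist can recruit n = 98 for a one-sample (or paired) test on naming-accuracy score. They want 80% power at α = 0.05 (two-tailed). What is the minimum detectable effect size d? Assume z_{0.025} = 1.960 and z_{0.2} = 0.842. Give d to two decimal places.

For a single sample (or paired design) of n = 98: d_min = (z_{α/2} + z_β)/√n.
z-sum = 1.960 + 0.842 = 2.802.
d_min = 2.802 / √98 = 2.802 / 9.899 = 0.283.

d_min ≈ 0.28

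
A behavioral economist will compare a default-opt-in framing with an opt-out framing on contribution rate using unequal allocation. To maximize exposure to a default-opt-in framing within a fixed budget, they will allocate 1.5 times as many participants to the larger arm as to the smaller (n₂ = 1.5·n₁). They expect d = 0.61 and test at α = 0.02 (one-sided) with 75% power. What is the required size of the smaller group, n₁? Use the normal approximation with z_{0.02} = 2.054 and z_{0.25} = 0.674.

n₁ = 34

With allocation ratio k = n₂/n₁ = 1.5, Var(x̄₁−x̄₂) = σ²(1/n₁ + 1/(k·n₁)) = σ²·(k+1)/(k·n₁).
So n₁ = (1 + 1/k)·((z_{α} + z_β)/d)² = 1.667 × (2.728/0.61)².
n₁ = 1.667 × 20.00 = 33.3.
Round up: n₁ = 34, giving n₂ = 1.5 × 34 = 51.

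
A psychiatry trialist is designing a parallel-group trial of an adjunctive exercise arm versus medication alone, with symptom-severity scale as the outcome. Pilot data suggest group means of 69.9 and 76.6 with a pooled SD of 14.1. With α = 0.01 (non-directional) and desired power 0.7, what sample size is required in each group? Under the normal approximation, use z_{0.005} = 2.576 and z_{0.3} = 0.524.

Cohen's d = |M₁ − M₂| / SD_pooled = |69.9 − 76.6| / 14.1 = 6.7 / 14.1 = 0.475.
For two independent groups with equal n: n = 2·((z_{α/2} + z_β) / d)².
z_{α/2} + z_β = 2.576 + 0.524 = 3.100.
n = 2 × (3.100 / 0.475)² = 2 × 6.526² = 2 × 42.59 = 85.2.
Round up to the next whole participant.

n = 86 per group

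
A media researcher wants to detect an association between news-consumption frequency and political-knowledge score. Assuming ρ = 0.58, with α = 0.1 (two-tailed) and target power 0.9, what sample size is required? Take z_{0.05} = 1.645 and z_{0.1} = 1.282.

Fisher's z: C = ½·ln((1+r)/(1−r)) = ½·ln(3.7619) = 0.6625.
n = ((z_{α/2} + z_β)/C)² + 3.
(1.645 + 1.282) / 0.6625 = 2.927 / 0.6625 = 4.418.
n = 4.418² + 3 = 19.52 + 3 = 22.5.
Round up.

n = 23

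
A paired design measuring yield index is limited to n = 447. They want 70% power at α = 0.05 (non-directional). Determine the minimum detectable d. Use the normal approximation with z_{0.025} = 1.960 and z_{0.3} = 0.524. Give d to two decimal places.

For a single sample (or paired design) of n = 447: d_min = (z_{α/2} + z_β)/√n.
z-sum = 1.960 + 0.524 = 2.484.
d_min = 2.484 / √447 = 2.484 / 21.142 = 0.117.

d_min ≈ 0.12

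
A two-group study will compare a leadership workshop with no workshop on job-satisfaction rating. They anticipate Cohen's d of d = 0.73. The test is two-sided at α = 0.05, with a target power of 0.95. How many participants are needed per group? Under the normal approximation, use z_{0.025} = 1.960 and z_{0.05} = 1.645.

n = 49 per group

For two independent groups with equal n: n = 2·((z_{α/2} + z_β) / d)².
z_{α/2} + z_β = 1.960 + 1.645 = 3.605.
n = 2 × (3.605 / 0.73)² = 2 × 4.938² = 2 × 24.39 = 48.8.
Round up to the next whole participant.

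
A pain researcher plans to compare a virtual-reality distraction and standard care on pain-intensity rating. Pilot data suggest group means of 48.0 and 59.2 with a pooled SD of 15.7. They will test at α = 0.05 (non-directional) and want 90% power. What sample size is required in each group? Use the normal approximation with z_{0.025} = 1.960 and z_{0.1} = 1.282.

Cohen's d = |M₁ − M₂| / SD_pooled = |48.0 − 59.2| / 15.7 = 11.2 / 15.7 = 0.713.
For two independent groups with equal n: n = 2·((z_{α/2} + z_β) / d)².
z_{α/2} + z_β = 1.960 + 1.282 = 3.242.
n = 2 × (3.242 / 0.713)² = 2 × 4.547² = 2 × 20.68 = 41.4.
Round up to the next whole participant.

n = 42 per group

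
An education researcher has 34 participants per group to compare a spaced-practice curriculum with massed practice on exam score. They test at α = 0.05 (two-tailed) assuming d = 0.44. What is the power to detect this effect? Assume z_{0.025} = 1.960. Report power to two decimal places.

power ≈ 0.44

For two equal groups, power = Φ(d·√(n/2) − z_{α/2}).
d·√(n/2) = 0.44 × √(34/2) = 0.44 × 4.123 = 1.814.
z_β = 1.814 − 1.960 = -0.146.
Power = Φ(-0.146) = 0.442.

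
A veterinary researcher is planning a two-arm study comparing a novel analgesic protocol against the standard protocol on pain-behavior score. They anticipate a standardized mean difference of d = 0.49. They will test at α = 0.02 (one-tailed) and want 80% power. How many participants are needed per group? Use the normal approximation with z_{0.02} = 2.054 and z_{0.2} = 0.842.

n = 70 per group

For two independent groups with equal n: n = 2·((z_{α} + z_β) / d)².
z_{α} + z_β = 2.054 + 0.842 = 2.896.
n = 2 × (2.896 / 0.49)² = 2 × 5.910² = 2 × 34.93 = 69.9.
Round up to the next whole participant.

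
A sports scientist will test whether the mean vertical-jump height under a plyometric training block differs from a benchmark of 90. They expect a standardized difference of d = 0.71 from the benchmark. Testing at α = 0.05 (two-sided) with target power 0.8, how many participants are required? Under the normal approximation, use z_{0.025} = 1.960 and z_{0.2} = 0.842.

n = 16

For a one-sample test: n = ((z_{α/2} + z_β) / d)².
z_{α/2} + z_β = 1.960 + 0.842 = 2.802.
n = (2.802 / 0.71)² = 3.946² = 15.57.
Round up.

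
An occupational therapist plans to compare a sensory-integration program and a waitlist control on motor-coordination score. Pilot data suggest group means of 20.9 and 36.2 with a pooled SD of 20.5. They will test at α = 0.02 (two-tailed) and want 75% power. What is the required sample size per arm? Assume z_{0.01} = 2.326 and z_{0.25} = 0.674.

n = 33 per group

Cohen's d = |M₁ − M₂| / SD_pooled = |20.9 − 36.2| / 20.5 = 15.3 / 20.5 = 0.746.
For two independent groups with equal n: n = 2·((z_{α/2} + z_β) / d)².
z_{α/2} + z_β = 2.326 + 0.674 = 3.000.
n = 2 × (3.000 / 0.746)² = 2 × 4.021² = 2 × 16.17 = 32.3.
Round up to the next whole participant.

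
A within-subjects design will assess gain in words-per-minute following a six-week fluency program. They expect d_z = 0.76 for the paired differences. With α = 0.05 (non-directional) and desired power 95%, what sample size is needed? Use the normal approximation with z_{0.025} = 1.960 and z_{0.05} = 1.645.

For a paired (one-sample on differences) test: n = ((z_{α/2} + z_β) / d)².
z_{α/2} + z_β = 1.960 + 1.645 = 3.605.
n = (3.605 / 0.76)² = 4.743² = 22.50.
Round up.

n = 23 pairs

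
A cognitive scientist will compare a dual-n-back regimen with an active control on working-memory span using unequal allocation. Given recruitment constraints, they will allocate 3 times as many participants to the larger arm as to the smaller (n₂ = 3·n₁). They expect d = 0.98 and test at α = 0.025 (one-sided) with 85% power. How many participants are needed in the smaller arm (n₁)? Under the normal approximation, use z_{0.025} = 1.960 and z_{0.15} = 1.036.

With allocation ratio k = n₂/n₁ = 3, Var(x̄₁−x̄₂) = σ²(1/n₁ + 1/(k·n₁)) = σ²·(k+1)/(k·n₁).
So n₁ = (1 + 1/k)·((z_{α} + z_β)/d)² = 1.333 × (2.996/0.98)².
n₁ = 1.333 × 9.35 = 12.5.
Round up: n₁ = 13, giving n₂ = 3 × 13 = 39.

n₁ = 13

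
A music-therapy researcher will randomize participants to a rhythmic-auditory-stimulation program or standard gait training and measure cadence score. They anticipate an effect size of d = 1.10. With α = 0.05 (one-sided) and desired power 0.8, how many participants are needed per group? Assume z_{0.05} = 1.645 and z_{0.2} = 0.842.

For two independent groups with equal n: n = 2·((z_{α} + z_β) / d)².
z_{α} + z_β = 1.645 + 0.842 = 2.487.
n = 2 × (2.487 / 1.10)² = 2 × 2.261² = 2 × 5.11 = 10.2.
Round up to the next whole participant.

n = 11 per group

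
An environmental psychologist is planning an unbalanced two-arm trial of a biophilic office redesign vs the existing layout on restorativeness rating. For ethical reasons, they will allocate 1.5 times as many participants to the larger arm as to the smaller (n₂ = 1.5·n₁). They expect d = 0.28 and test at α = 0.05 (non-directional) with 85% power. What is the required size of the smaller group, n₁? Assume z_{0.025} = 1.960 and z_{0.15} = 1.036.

With allocation ratio k = n₂/n₁ = 1.5, Var(x̄₁−x̄₂) = σ²(1/n₁ + 1/(k·n₁)) = σ²·(k+1)/(k·n₁).
So n₁ = (1 + 1/k)·((z_{α/2} + z_β)/d)² = 1.667 × (2.996/0.28)².
n₁ = 1.667 × 114.49 = 190.8.
Round up: n₁ = 191, giving n₂ = ⌈1.5 × 191⌉ = ⌈286.5⌉ = 287.

n₁ = 191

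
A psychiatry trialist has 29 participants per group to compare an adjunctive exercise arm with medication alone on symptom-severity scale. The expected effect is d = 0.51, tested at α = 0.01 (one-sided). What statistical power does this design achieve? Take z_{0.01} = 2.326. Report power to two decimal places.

power ≈ 0.35

For two equal groups, power = Φ(d·√(n/2) − z_{α}).
d·√(n/2) = 0.51 × √(29/2) = 0.51 × 3.808 = 1.942.
z_β = 1.942 − 2.326 = -0.384.
Power = Φ(-0.384) = 0.350.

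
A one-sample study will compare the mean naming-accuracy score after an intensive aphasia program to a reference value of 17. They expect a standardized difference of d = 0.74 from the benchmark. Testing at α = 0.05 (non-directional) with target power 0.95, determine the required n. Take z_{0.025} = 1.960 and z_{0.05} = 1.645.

n = 24

For a one-sample test: n = ((z_{α/2} + z_β) / d)².
z_{α/2} + z_β = 1.960 + 1.645 = 3.605.
n = (3.605 / 0.74)² = 4.872² = 23.73.
Round up.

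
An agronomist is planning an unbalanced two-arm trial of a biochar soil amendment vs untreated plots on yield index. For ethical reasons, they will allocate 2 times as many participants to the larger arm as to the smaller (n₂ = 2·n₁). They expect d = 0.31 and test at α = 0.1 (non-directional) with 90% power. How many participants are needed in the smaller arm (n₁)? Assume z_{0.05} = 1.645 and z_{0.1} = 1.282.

With allocation ratio k = n₂/n₁ = 2, Var(x̄₁−x̄₂) = σ²(1/n₁ + 1/(k·n₁)) = σ²·(k+1)/(k·n₁).
So n₁ = (1 + 1/k)·((z_{α/2} + z_β)/d)² = 1.500 × (2.927/0.31)².
n₁ = 1.500 × 89.15 = 133.7.
Round up: n₁ = 134, giving n₂ = 2 × 134 = 268.

n₁ = 134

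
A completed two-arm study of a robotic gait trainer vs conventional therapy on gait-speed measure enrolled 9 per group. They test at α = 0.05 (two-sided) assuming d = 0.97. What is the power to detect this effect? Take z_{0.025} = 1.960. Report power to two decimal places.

For two equal groups, power = Φ(d·√(n/2) − z_{α/2}).
d·√(n/2) = 0.97 × √(9/2) = 0.97 × 2.121 = 2.058.
z_β = 2.058 − 1.960 = 0.098.
Power = Φ(0.098) = 0.539.

power ≈ 0.54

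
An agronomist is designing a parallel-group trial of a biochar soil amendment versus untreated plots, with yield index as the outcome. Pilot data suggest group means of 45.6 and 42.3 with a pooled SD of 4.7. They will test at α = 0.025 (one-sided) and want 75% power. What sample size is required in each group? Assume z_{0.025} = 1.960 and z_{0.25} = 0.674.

n = 29 per group

Cohen's d = |M₁ − M₂| / SD_pooled = |45.6 − 42.3| / 4.7 = 3.3 / 4.7 = 0.702.
For two independent groups with equal n: n = 2·((z_{α} + z_β) / d)².
z_{α} + z_β = 1.960 + 0.674 = 2.634.
n = 2 × (2.634 / 0.702)² = 2 × 3.752² = 2 × 14.08 = 28.2.
Round up to the next whole participant.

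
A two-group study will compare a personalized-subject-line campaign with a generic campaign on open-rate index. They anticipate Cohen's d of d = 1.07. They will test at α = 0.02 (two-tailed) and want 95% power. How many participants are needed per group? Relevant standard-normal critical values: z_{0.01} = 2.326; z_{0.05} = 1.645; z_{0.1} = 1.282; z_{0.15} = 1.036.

n = 28 per group

For two independent groups with equal n: n = 2·((z_{α/2} + z_β) / d)².
z_{α/2} + z_β = 2.326 + 1.645 = 3.971.
n = 2 × (3.971 / 1.07)² = 2 × 3.711² = 2 × 13.77 = 27.5.
Round up to the next whole participant.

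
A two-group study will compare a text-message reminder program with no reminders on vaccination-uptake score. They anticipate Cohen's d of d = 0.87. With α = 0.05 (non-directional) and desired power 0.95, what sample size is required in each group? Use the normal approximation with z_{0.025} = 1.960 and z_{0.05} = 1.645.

For two independent groups with equal n: n = 2·((z_{α/2} + z_β) / d)².
z_{α/2} + z_β = 1.960 + 1.645 = 3.605.
n = 2 × (3.605 / 0.87)² = 2 × 4.144² = 2 × 17.17 = 34.3.
Round up to the next whole participant.

n = 35 per group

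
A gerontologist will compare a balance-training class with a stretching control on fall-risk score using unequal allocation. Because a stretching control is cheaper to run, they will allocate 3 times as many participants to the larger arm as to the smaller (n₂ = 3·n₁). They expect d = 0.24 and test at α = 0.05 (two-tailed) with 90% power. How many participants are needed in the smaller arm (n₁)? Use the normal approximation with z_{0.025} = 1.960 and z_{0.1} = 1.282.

n₁ = 244

With allocation ratio k = n₂/n₁ = 3, Var(x̄₁−x̄₂) = σ²(1/n₁ + 1/(k·n₁)) = σ²·(k+1)/(k·n₁).
So n₁ = (1 + 1/k)·((z_{α/2} + z_β)/d)² = 1.333 × (3.242/0.24)².
n₁ = 1.333 × 182.48 = 243.3.
Round up: n₁ = 244, giving n₂ = 3 × 244 = 732.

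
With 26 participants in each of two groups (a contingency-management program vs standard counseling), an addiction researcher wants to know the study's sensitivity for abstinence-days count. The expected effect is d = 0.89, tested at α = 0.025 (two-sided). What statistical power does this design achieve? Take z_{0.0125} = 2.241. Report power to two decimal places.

power ≈ 0.83

For two equal groups, power = Φ(d·√(n/2) − z_{α/2}).
d·√(n/2) = 0.89 × √(26/2) = 0.89 × 3.606 = 3.209.
z_β = 3.209 − 2.241 = 0.968.
Power = Φ(0.968) = 0.833.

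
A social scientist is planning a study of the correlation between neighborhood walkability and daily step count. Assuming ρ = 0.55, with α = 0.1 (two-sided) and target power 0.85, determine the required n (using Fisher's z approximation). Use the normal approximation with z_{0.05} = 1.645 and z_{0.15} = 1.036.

n = 22

Fisher's z: C = ½·ln((1+r)/(1−r)) = ½·ln(3.4444) = 0.6184.
n = ((z_{α/2} + z_β)/C)² + 3.
(1.645 + 1.036) / 0.6184 = 2.681 / 0.6184 = 4.335.
n = 4.335² + 3 = 18.80 + 3 = 21.8.
Round up.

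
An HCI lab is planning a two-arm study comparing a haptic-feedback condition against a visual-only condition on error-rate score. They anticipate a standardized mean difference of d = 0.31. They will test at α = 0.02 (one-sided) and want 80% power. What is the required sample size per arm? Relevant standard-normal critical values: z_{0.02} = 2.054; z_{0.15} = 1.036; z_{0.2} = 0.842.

n = 175 per group

For two independent groups with equal n: n = 2·((z_{α} + z_β) / d)².
z_{α} + z_β = 2.054 + 0.842 = 2.896.
n = 2 × (2.896 / 0.31)² = 2 × 9.342² = 2 × 87.27 = 174.5.
Round up to the next whole participant.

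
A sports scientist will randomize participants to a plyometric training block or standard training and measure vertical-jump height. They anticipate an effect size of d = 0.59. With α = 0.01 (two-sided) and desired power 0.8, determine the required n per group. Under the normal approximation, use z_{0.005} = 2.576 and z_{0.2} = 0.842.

n = 68 per group

For two independent groups with equal n: n = 2·((z_{α/2} + z_β) / d)².
z_{α/2} + z_β = 2.576 + 0.842 = 3.418.
n = 2 × (3.418 / 0.59)² = 2 × 5.793² = 2 × 33.56 = 67.1.
Round up to the next whole participant.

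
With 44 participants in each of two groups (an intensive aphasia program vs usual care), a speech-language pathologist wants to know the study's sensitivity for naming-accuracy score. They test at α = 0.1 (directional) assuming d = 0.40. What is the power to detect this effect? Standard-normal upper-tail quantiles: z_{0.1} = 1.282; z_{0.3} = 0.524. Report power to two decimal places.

power ≈ 0.72

For two equal groups, power = Φ(d·√(n/2) − z_{α}).
d·√(n/2) = 0.40 × √(44/2) = 0.40 × 4.690 = 1.876.
z_β = 1.876 − 1.282 = 0.594.
Power = Φ(0.594) = 0.724.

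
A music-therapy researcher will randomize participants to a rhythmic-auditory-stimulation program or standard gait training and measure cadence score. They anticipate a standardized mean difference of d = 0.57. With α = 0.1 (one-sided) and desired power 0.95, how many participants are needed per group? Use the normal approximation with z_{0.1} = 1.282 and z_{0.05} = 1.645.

n = 53 per group

For two independent groups with equal n: n = 2·((z_{α} + z_β) / d)².
z_{α} + z_β = 1.282 + 1.645 = 2.927.
n = 2 × (2.927 / 0.57)² = 2 × 5.135² = 2 × 26.37 = 52.7.
Round up to the next whole participant.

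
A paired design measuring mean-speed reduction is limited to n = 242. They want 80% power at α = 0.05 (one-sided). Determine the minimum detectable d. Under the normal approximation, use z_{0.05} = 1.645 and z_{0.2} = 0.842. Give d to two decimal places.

d_min ≈ 0.16

For a single sample (or paired design) of n = 242: d_min = (z_{α} + z_β)/√n.
z-sum = 1.645 + 0.842 = 2.487.
d_min = 2.487 / √242 = 2.487 / 15.556 = 0.160.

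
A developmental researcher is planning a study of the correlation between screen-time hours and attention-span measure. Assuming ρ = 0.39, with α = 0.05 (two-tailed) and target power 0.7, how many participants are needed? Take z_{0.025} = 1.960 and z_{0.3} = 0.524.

Fisher's z: C = ½·ln((1+r)/(1−r)) = ½·ln(2.2787) = 0.4118.
n = ((z_{α/2} + z_β)/C)² + 3.
(1.960 + 0.524) / 0.4118 = 2.484 / 0.4118 = 6.032.
n = 6.032² + 3 = 36.39 + 3 = 39.4.
Round up.

n = 40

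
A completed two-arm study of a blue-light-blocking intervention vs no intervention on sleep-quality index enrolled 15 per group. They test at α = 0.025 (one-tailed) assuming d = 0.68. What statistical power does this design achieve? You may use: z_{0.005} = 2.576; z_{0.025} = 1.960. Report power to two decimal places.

For two equal groups, power = Φ(d·√(n/2) − z_{α}).
d·√(n/2) = 0.68 × √(15/2) = 0.68 × 2.739 = 1.862.
z_β = 1.862 − 1.960 = -0.098.
Power = Φ(-0.098) = 0.461.

power ≈ 0.46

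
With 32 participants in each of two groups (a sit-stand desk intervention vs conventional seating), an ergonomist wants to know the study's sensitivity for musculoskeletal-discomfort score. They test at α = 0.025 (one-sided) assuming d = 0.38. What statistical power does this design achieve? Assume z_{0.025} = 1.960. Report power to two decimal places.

power ≈ 0.33

For two equal groups, power = Φ(d·√(n/2) − z_{α}).
d·√(n/2) = 0.38 × √(32/2) = 0.38 × 4.000 = 1.520.
z_β = 1.520 − 1.960 = -0.440.
Power = Φ(-0.440) = 0.330.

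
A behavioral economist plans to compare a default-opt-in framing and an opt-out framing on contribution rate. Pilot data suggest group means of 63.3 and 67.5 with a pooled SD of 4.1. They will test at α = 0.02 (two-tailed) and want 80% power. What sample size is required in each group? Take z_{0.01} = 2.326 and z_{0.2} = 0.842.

n = 20 per group

Cohen's d = |M₁ − M₂| / SD_pooled = |63.3 − 67.5| / 4.1 = 4.2 / 4.1 = 1.024.
For two independent groups with equal n: n = 2·((z_{α/2} + z_β) / d)².
z_{α/2} + z_β = 2.326 + 0.842 = 3.168.
n = 2 × (3.168 / 1.024)² = 2 × 3.094² = 2 × 9.57 = 19.1.
Round up to the next whole participant.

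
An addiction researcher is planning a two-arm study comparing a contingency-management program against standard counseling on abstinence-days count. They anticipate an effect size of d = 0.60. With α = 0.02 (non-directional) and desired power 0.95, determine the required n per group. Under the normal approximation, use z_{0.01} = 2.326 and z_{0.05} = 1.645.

n = 88 per group

For two independent groups with equal n: n = 2·((z_{α/2} + z_β) / d)².
z_{α/2} + z_β = 2.326 + 1.645 = 3.971.
n = 2 × (3.971 / 0.60)² = 2 × 6.618² = 2 × 43.80 = 87.6.
Round up to the next whole participant.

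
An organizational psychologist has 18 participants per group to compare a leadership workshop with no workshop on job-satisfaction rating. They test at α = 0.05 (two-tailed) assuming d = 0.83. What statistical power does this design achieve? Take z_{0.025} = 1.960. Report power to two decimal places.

For two equal groups, power = Φ(d·√(n/2) − z_{α/2}).
d·√(n/2) = 0.83 × √(18/2) = 0.83 × 3.000 = 2.490.
z_β = 2.490 − 1.960 = 0.530.
Power = Φ(0.530) = 0.702.

power ≈ 0.70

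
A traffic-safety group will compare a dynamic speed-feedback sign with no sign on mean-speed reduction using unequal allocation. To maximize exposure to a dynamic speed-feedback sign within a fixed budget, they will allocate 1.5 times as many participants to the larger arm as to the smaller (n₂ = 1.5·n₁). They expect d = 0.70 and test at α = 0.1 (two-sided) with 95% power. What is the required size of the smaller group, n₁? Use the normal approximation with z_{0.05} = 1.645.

With allocation ratio k = n₂/n₁ = 1.5, Var(x̄₁−x̄₂) = σ²(1/n₁ + 1/(k·n₁)) = σ²·(k+1)/(k·n₁).
So n₁ = (1 + 1/k)·((z_{α/2} + z_β)/d)² = 1.667 × (3.290/0.70)².
n₁ = 1.667 × 22.09 = 36.8.
Round up: n₁ = 37, giving n₂ = ⌈1.5 × 37⌉ = ⌈55.5⌉ = 56.

n₁ = 37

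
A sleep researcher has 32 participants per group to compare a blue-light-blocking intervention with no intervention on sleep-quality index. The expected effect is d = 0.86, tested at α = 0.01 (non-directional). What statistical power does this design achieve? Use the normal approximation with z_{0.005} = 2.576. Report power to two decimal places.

For two equal groups, power = Φ(d·√(n/2) − z_{α/2}).
d·√(n/2) = 0.86 × √(32/2) = 0.86 × 4.000 = 3.440.
z_β = 3.440 − 2.576 = 0.864.
Power = Φ(0.864) = 0.806.

power ≈ 0.81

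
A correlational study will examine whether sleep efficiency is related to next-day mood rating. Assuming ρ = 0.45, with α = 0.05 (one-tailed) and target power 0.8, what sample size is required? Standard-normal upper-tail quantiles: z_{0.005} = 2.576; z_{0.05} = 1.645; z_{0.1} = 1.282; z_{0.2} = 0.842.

n = 30

Fisher's z: C = ½·ln((1+r)/(1−r)) = ½·ln(2.6364) = 0.4847.
n = ((z_{α} + z_β)/C)² + 3.
(1.645 + 0.842) / 0.4847 = 2.487 / 0.4847 = 5.131.
n = 5.131² + 3 = 26.33 + 3 = 29.3.
Round up.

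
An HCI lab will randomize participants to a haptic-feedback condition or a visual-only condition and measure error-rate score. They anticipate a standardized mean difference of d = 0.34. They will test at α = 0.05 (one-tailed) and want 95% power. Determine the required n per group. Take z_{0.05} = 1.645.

For two independent groups with equal n: n = 2·((z_{α} + z_β) / d)².
z_{α} + z_β = 1.645 + 1.645 = 3.290.
n = 2 × (3.290 / 0.34)² = 2 × 9.676² = 2 × 93.63 = 187.3.
Round up to the next whole participant.

n = 188 per group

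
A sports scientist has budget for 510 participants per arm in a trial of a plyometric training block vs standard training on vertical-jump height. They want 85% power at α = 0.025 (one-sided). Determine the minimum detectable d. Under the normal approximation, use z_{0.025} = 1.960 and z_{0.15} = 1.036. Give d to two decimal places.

d_min ≈ 0.19

For two independent groups of n = 510 each: d_min = (z_{α} + z_β)·√(2/n).
z-sum = 1.960 + 1.036 = 2.996.
d_min = 2.996 × √(2/510) = 2.996 × 0.0626 = 0.188.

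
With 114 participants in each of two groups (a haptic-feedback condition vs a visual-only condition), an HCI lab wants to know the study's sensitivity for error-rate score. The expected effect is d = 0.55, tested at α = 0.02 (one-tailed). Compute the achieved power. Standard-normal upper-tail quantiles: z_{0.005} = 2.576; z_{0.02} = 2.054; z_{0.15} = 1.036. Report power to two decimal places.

power ≈ 0.98

For two equal groups, power = Φ(d·√(n/2) − z_{α}).
d·√(n/2) = 0.55 × √(114/2) = 0.55 × 7.550 = 4.152.
z_β = 4.152 − 2.054 = 2.098.
Power = Φ(2.098) = 0.982.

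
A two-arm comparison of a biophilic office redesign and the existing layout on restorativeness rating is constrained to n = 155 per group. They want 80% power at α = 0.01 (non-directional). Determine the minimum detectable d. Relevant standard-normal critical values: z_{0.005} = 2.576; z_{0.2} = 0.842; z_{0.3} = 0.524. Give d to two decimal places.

For two independent groups of n = 155 each: d_min = (z_{α/2} + z_β)·√(2/n).
z-sum = 2.576 + 0.842 = 3.418.
d_min = 3.418 × √(2/155) = 3.418 × 0.1136 = 0.388.

d_min ≈ 0.39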